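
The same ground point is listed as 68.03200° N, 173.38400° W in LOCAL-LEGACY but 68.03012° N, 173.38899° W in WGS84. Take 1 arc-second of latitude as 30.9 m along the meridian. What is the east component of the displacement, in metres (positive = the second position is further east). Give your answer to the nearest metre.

Δφ = 68.03012° − 68.03200° = -0.00188°; Δλ = -173.38899° − -173.38400° = -0.00499°.
1° of latitude = 3600 × 30.90 = 111240 m.
ΔN = Δφ × 111240 = -209.1 m; ΔE = Δλ × 111240 × cos(68.03200°) = -0.00499 × 111240 × 0.374089 = -207.7 m.

ΔE = -208 m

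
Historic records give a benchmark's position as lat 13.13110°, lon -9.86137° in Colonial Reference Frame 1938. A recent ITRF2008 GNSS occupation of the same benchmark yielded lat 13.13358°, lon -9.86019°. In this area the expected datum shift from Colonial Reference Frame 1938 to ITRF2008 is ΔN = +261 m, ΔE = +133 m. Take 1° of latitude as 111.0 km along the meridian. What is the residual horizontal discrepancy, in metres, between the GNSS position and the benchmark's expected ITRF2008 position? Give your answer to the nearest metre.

15 m

Observed coordinate differences: Δφ = +0.00248°, Δλ = +0.00118°.
Converting to metres (1° lat = 111000 m, cos φ = 0.973853): observed ΔN = 275.3 m, observed ΔE = 127.6 m.
Subtracting the expected shift leaves a residual of 275.3 − (261) = 14.3 m north and 127.6 − (133) = -5.4 m east.
Residual distance = √(14.3² + (-5.4)²) = 15.3 m.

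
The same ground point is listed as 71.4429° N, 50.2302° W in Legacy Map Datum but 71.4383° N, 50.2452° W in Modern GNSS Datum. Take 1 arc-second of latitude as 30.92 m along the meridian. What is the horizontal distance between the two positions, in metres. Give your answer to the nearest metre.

Δφ = 71.4383° − 71.4429° = -0.0046°; Δλ = -50.2452° − -50.2302° = -0.0150°.
1° of latitude = 3600 × 30.92 = 111312 m.
ΔN = Δφ × 111312 = -512.0 m; ΔE = Δλ × 111312 × cos(71.4429°) = -0.0150 × 111312 × 0.318250 = -531.4 m.
Distance = √(ΔE² + ΔN²) = √((-531.4)² + (-512.0)²) = 737.9 m.

738 m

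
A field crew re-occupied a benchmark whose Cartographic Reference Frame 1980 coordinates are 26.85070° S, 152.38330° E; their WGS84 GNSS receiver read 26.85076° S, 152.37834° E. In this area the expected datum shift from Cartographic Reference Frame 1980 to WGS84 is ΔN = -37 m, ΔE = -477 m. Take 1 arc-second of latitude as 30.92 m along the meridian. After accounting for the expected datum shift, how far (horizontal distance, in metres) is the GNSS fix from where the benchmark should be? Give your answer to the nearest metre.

Observed coordinate differences: Δφ = -0.00006°, Δλ = -0.00496°.
Converting to metres (1° lat = 111312 m, cos φ = 0.892186): observed ΔN = -6.7 m, observed ΔE = -492.6 m.
Subtracting the expected shift leaves a residual of -6.7 − (-37) = 30.3 m north and -492.6 − (-477) = -15.6 m east.
Residual distance = √(30.3² + (-15.6)²) = 34.1 m.

34 m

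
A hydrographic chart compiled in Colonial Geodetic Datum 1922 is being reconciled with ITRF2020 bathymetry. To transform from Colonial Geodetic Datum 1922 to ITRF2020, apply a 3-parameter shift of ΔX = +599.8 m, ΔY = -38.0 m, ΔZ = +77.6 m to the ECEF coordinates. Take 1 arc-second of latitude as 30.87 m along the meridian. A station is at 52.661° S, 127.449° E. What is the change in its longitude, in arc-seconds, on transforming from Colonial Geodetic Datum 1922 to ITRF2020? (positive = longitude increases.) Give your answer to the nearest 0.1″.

Δλ = -24.2″

sin φ = -0.795061, cos φ = 0.606530, sin λ = 0.793895, cos λ = -0.608055.
East component: ΔE = −sin λ·ΔX + cos λ·ΔY = −(0.793895)(599.8) + (-0.608055)(-38.0) = -453.07 m.
1° of latitude spans 3600 × 30.87 = 111132 m; at latitude φ, 1° of longitude spans that × cos φ = 67404.9 m, so Δλ = -453.07 / 67404.9 × 3600 = -24.198″.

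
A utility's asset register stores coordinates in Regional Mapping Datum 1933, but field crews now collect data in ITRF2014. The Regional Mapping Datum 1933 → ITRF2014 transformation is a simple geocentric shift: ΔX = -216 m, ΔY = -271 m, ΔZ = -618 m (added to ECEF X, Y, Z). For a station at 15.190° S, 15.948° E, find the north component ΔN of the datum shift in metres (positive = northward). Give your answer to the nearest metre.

At φ = -15.190°, λ = 15.948°: sin φ = -0.262021, cos φ = 0.965062, sin λ = 0.274765, cos λ = 0.961511.
ΔN = −sin φ cos λ·ΔX − sin φ sin λ·ΔY + cos φ·ΔZ = −(-0.262021)(0.961511)(-216) − (-0.262021)(0.274765)(-271) + (0.965062)(-618) = -670.34 m.

ΔN = -670 m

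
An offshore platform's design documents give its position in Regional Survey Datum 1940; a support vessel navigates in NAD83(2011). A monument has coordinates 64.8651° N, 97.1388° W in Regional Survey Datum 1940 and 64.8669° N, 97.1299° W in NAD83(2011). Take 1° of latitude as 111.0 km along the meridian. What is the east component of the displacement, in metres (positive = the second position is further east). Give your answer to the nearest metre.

ΔE = 420 m

Δφ = 64.8669° − 64.8651° = +0.0018°; Δλ = -97.1299° − -97.1388° = +0.0089°.
ΔN = Δφ × 111000 = 199.8 m; ΔE = Δλ × 111000 × cos(64.8651°) = +0.0089 × 111000 × 0.424751 = 419.6 m.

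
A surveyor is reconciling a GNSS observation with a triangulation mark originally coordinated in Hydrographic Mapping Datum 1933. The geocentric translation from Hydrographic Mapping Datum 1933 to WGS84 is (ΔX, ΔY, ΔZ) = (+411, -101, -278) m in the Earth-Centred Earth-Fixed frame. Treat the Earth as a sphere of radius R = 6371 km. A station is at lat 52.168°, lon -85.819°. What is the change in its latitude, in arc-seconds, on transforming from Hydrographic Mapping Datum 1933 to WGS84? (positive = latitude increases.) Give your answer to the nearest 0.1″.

Δφ = -8.9″

sin φ = 0.789813, cos φ = 0.613348, sin λ = -0.997339, cos λ = 0.072907.
North component: ΔN = −sin φ cos λ·ΔX − sin φ sin λ·ΔY + cos φ·ΔZ = −(0.789813)(0.072907)(411) − (0.789813)(-0.997339)(-101) + (0.613348)(-278) = -273.74 m.
1° of latitude spans πR/180 = 111195 m, so Δφ = -273.74 / 111195 × 3600 = -8.862″.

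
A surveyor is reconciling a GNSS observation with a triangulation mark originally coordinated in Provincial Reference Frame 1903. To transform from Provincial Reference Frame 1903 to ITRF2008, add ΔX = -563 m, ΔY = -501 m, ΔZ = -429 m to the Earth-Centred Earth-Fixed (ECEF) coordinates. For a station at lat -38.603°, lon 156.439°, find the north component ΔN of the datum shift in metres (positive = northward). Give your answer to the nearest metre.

ΔN = -138 m

The local north axis is (−sin φ cos λ, −sin φ sin λ, cos φ), giving ΔN = 321.984 − 124.948 − 335.258 = -138.22 m.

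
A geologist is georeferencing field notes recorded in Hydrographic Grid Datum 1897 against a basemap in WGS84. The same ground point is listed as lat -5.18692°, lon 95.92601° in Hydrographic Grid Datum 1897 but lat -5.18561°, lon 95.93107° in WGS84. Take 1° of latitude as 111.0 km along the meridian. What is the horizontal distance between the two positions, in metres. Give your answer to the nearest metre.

Δφ = -5.18561° − -5.18692° = +0.00131°; Δλ = 95.93107° − 95.92601° = +0.00506°.
ΔN = Δφ × 111000 = 145.4 m; ΔE = Δλ × 111000 × cos(-5.18692°) = +0.00506 × 111000 × 0.995905 = 559.4 m.
Distance = √(ΔE² + ΔN²) = √(559.4² + 145.4²) = 578.0 m.

578 m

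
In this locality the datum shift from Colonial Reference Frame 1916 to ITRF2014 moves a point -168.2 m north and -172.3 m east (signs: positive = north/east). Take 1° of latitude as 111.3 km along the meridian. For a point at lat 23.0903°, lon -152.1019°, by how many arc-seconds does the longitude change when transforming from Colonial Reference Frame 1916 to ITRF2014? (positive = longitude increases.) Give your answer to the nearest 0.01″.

Δλ = -6.06″

At latitude 23.0903°, cos φ = 0.919888.
1° of longitude at this latitude = 111.3 × cos φ = 102.38 km, so Δλ = -172.3 / 102383.5 = -0.0016829° = -6.058″.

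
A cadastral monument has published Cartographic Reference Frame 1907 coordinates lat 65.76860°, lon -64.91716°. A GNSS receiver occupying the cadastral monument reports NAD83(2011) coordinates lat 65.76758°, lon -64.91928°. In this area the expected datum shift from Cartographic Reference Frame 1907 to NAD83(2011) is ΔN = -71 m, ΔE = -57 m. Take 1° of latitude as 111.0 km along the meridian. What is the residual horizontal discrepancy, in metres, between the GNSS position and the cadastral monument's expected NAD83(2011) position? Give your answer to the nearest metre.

Observed coordinate differences: Δφ = -0.00102°, Δλ = -0.00212°.
Converting to metres (1° lat = 111000 m, cos φ = 0.410423): observed ΔN = -113.2 m, observed ΔE = -96.6 m.
Subtracting the expected shift leaves a residual of -113.2 − (-71) = -42.2 m north and -96.6 − (-57) = -39.6 m east.
Residual distance = √((-42.2)² + (-39.6)²) = 57.9 m.

58 m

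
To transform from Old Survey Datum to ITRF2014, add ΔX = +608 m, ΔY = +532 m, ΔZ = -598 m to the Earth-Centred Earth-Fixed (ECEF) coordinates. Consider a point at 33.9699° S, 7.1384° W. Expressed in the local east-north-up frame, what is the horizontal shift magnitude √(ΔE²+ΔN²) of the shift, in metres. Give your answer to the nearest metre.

634 m

At φ = -33.9699°, λ = -7.1384°: sin φ = -0.558757, cos φ = 0.829331, sin λ = -0.124267, cos λ = 0.992249.
ΔE = −sin λ·ΔX + cos λ·ΔY = −(-0.124267)·(608) + (0.992249)·(532) = 603.43 m.
ΔN = −sin φ cos λ·ΔX − sin φ sin λ·ΔY + cos φ·ΔZ = −(-0.558757)(0.992249)(608) − (-0.558757)(-0.124267)(532) + (0.829331)(-598) = -195.79 m.
Horizontal magnitude = √(ΔE² + ΔN²) = √(603.43² + (-195.79)²) = 634.40 m.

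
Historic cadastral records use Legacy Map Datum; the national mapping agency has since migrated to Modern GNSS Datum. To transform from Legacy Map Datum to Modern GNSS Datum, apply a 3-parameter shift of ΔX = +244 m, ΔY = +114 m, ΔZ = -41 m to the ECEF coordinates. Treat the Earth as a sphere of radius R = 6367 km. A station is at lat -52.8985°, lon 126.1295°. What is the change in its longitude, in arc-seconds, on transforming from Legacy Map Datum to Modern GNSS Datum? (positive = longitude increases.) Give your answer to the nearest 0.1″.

Δλ = -14.2″

sin φ = -0.797568, cos φ = 0.603229, sin λ = 0.807686, cos λ = -0.589612.
East component: ΔE = −sin λ·ΔX + cos λ·ΔY = −(0.807686)(244) + (-0.589612)(114) = -264.29 m.
1° of latitude spans πR/180 = 111125 m; at latitude φ, 1° of longitude spans that × cos φ = 67033.9 m, so Δλ = -264.29 / 67033.9 × 3600 = -14.194″.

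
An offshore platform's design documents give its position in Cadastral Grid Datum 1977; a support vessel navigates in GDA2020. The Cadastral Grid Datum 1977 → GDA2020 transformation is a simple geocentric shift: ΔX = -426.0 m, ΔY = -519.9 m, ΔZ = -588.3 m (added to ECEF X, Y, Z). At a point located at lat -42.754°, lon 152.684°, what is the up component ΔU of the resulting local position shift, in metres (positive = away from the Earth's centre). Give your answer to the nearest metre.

At φ = -42.754°, λ = 152.684°: sin φ = -0.678852, cos φ = 0.734275, sin λ = 0.458898, cos λ = -0.888489.
ΔU = cos φ cos λ·ΔX + cos φ sin λ·ΔY + sin φ·ΔZ = (0.734275)(-0.888489)(-426.0) + (0.734275)(0.458898)(-519.9) + (-0.678852)(-588.3) = 502.11 m.

ΔU = 502 m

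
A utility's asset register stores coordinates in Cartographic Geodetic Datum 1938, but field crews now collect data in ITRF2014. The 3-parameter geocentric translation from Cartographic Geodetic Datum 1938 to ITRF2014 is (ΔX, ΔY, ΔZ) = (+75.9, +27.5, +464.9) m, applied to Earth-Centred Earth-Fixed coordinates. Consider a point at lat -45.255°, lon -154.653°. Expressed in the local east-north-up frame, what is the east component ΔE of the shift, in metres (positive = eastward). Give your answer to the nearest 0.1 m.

The local east axis at (φ, λ) is (−sin λ, cos λ, 0), so ΔE = −sin(-154.653°)·75.9 + cos(-154.653°)·27.5 = 7.64 m.

ΔE = 7.6 m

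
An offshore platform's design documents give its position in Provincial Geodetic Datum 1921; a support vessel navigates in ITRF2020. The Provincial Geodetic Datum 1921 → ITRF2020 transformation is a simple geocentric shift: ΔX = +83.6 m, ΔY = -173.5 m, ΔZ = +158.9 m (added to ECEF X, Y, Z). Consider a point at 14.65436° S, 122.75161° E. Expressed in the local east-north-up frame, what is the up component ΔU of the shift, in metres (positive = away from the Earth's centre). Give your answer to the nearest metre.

The local up (radial) axis is (cos φ cos λ, cos φ sin λ, sin φ), giving ΔU = -43.756 − 141.171 − 40.200 = -225.13 m.

ΔU = -225 m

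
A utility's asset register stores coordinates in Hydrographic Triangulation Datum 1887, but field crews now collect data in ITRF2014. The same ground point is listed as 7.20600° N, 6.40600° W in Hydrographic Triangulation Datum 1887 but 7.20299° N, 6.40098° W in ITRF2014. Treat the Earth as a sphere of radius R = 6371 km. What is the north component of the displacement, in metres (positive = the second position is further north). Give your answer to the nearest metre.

ΔN = -335 m

Δφ = 7.20299° − 7.20600° = -0.00301°; Δλ = -6.40098° − -6.40600° = +0.00502°.
1° along a meridian = πR/180 = 111195 m.
ΔN = Δφ × 111195 = -334.7 m; ΔE = Δλ × 111195 × cos(7.20600°) = +0.00502 × 111195 × 0.992102 = 553.8 m.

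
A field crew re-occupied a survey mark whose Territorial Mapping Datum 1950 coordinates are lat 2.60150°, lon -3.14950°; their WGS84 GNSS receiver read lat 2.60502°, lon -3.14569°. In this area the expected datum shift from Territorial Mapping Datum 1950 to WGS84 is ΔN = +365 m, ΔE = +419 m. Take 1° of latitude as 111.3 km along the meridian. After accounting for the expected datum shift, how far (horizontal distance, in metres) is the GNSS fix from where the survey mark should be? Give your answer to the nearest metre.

Observed coordinate differences: Δφ = +0.00352°, Δλ = +0.00381°.
Converting to metres (1° lat = 111300 m, cos φ = 0.998969): observed ΔN = 391.8 m, observed ΔE = 423.6 m.
Subtracting the expected shift leaves a residual of 391.8 − (365) = 26.8 m north and 423.6 − (419) = 4.6 m east.
Residual distance = √(26.8² + 4.6²) = 27.2 m.

27 m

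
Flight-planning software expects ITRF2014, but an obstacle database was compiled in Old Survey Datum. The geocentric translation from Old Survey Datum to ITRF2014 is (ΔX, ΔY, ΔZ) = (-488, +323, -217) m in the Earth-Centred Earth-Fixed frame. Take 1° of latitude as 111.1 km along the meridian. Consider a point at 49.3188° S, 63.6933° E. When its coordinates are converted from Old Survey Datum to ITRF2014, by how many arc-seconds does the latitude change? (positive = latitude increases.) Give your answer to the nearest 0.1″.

sin φ = -0.758348, cos φ = 0.651850, sin λ = 0.896435, cos λ = 0.443176.
North component: ΔN = −sin φ cos λ·ΔX − sin φ sin λ·ΔY + cos φ·ΔZ = −(-0.758348)(0.443176)(-488) − (-0.758348)(0.896435)(323) + (0.651850)(-217) = -85.88 m.
1° of latitude spans 111100 m, so Δφ = -85.88 / 111100 × 3600 = -2.783″.

Δφ = -2.8″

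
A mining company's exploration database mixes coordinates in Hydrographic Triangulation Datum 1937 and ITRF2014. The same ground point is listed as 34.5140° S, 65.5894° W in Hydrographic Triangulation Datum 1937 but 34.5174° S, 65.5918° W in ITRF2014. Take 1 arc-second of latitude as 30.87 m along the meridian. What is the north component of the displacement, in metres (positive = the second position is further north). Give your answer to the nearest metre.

Δφ = -34.5174° − -34.5140° = -0.0034°; Δλ = -65.5918° − -65.5894° = -0.0024°.
1° of latitude = 3600 × 30.87 = 111132 m.
ΔN = Δφ × 111132 = -377.8 m; ΔE = Δλ × 111132 × cos(-34.5140°) = -0.0024 × 111132 × 0.823988 = -219.8 m.

ΔN = -378 m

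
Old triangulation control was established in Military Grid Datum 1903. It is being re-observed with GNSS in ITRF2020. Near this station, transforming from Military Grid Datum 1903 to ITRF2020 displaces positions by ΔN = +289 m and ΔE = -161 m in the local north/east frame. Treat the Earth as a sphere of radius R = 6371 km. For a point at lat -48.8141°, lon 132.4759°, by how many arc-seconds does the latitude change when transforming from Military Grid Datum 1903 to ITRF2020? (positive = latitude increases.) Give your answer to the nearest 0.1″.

Δφ = 9.4″

On a sphere of radius R, 1 rad of latitude = R, so Δφ = ΔN / R = 289.0 / 6371000 = 4.5362e-05 rad = 9.357″.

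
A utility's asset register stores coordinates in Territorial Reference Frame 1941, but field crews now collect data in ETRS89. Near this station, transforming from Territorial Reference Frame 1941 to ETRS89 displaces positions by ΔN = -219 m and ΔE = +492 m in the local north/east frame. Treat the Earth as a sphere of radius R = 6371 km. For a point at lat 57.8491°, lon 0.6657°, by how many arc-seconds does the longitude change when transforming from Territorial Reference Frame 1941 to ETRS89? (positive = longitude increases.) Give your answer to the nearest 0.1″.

At latitude 57.8491°, cos φ = 0.532151.
One radian of longitude at latitude φ spans R cos φ, so Δλ = ΔE / (R cos φ) = 492.0 / (6371000 × 0.532151) = 1.4512e-04 rad = 29.933″.

Δλ = 29.9″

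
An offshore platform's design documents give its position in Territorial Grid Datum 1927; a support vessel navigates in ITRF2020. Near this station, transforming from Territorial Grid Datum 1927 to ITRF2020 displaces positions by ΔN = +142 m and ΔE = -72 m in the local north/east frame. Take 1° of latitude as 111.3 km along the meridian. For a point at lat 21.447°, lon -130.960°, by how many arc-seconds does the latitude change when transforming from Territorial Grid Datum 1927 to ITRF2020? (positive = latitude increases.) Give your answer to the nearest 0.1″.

Δφ = 4.6″

1° of latitude = 111.3 km, so Δφ = 142.0 / 111300 = 0.0012758° = 4.593″.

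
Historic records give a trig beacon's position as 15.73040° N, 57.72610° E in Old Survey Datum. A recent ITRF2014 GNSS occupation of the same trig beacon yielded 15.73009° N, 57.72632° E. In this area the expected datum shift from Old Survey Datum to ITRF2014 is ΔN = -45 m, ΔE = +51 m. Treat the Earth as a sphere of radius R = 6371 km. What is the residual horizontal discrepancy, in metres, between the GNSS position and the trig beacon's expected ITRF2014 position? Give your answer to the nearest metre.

Observed coordinate differences: Δφ = -0.00031°, Δλ = +0.00022°.
Converting to metres (1° lat = 111195 m, cos φ = 0.962548): observed ΔN = -34.5 m, observed ΔE = 23.5 m.
Subtracting the expected shift leaves a residual of -34.5 − (-45) = 10.5 m north and 23.5 − (51) = -27.5 m east.
Residual distance = √(10.5² + (-27.5)²) = 29.4 m.

29 m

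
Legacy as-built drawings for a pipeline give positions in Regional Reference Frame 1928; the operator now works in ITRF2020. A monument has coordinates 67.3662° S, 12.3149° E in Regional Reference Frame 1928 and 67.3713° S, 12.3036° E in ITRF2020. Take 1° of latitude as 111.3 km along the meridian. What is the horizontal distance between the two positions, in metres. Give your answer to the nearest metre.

Δφ = -67.3713° − -67.3662° = -0.0051°; Δλ = 12.3036° − 12.3149° = -0.0113°.
ΔN = Δφ × 111300 = -567.6 m; ΔE = Δλ × 111300 × cos(-67.3662°) = -0.0113 × 111300 × 0.384840 = -484.0 m.
Distance = √(ΔE² + ΔN²) = √((-484.0)² + (-567.6)²) = 746.0 m.

746 m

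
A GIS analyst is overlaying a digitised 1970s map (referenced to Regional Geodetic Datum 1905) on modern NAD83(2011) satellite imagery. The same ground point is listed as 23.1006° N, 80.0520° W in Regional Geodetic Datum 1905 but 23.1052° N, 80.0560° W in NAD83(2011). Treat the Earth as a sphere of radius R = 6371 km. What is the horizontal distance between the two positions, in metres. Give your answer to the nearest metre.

Δφ = 23.1052° − 23.1006° = +0.0046°; Δλ = -80.0560° − -80.0520° = -0.0040°.
1° along a meridian = πR/180 = 111195 m.
ΔN = Δφ × 111195 = 511.5 m; ΔE = Δλ × 111195 × cos(23.1006°) = -0.0040 × 111195 × 0.919817 = -409.1 m.
Distance = √(ΔE² + ΔN²) = √((-409.1)² + 511.5²) = 655.0 m.

655 m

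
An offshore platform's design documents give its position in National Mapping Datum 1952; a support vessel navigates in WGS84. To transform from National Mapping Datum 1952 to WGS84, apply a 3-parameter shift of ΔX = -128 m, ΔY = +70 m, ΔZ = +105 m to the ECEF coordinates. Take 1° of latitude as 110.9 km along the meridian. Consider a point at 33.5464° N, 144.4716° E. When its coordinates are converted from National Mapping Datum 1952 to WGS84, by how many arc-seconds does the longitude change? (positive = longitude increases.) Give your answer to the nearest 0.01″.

Δλ = 0.68″

sin φ = 0.552612, cos φ = 0.833439, sin λ = 0.581106, cos λ = -0.813828.
East component: ΔE = −sin λ·ΔX + cos λ·ΔY = −(0.581106)(-128) + (-0.813828)(70) = 17.41 m.
1° of latitude spans 110900 m; at latitude φ, 1° of longitude spans that × cos φ = 92428.3 m, so Δλ = 17.41 / 92428.3 × 3600 = 0.678″.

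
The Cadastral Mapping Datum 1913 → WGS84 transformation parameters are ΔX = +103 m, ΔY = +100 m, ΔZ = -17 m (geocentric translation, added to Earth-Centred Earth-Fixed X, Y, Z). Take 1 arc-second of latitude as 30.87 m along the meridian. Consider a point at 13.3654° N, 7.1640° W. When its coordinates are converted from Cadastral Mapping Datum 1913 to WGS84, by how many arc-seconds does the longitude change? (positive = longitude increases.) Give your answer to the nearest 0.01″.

sin φ = 0.231160, cos φ = 0.972916, sin λ = -0.124710, cos λ = 0.992193.
East component: ΔE = −sin λ·ΔX + cos λ·ΔY = −(-0.124710)(103) + (0.992193)(100) = 112.06 m.
1° of latitude spans 3600 × 30.87 = 111132 m; at latitude φ, 1° of longitude spans that × cos φ = 108122.1 m, so Δλ = 112.06 / 108122.1 × 3600 = 3.731″.

Δλ = 3.73″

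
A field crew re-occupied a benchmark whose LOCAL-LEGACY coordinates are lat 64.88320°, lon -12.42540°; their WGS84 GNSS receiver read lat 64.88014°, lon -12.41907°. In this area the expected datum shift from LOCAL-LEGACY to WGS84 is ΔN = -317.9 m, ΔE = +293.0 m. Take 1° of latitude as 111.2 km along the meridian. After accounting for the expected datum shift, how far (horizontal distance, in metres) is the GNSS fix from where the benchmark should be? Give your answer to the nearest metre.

Observed coordinate differences: Δφ = -0.00306°, Δλ = +0.00633°.
Converting to metres (1° lat = 111200 m, cos φ = 0.424465): observed ΔN = -340.3 m, observed ΔE = 298.8 m.
Subtracting the expected shift leaves a residual of -340.3 − (-317.9) = -22.4 m north and 298.8 − (293.0) = 5.8 m east.
Residual distance = √((-22.4)² + 5.8²) = 23.1 m.

23 m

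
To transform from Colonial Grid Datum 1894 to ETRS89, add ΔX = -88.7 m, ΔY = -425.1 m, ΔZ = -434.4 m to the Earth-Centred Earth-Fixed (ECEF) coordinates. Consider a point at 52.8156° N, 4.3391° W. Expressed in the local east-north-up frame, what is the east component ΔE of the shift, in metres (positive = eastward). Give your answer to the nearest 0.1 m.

ΔE = -430.6 m

The local east axis at (φ, λ) is (−sin λ, cos λ, 0), so ΔE = −sin(-4.3391°)·(-88.7) + cos(-4.3391°)·(-425.1) = -430.59 m.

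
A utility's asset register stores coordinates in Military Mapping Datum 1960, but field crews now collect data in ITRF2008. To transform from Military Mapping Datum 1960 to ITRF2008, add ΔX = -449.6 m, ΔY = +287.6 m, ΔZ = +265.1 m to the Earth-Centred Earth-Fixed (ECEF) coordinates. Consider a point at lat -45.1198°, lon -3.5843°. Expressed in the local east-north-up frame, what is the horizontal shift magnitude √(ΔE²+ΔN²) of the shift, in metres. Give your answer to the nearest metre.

The local east axis at (φ, λ) is (−sin λ, cos λ, 0), so ΔE = −sin(-3.5843°)·(-449.6) + cos(-3.5843°)·287.6 = 258.93 m.
The local north axis is (−sin φ cos λ, −sin φ sin λ, cos φ), giving ΔN = -317.956 − 12.740 + 187.062 = -143.63 m.
Horizontal magnitude = √(ΔE² + ΔN²) = √(258.93² + (-143.63)²) = 296.10 m.

296 m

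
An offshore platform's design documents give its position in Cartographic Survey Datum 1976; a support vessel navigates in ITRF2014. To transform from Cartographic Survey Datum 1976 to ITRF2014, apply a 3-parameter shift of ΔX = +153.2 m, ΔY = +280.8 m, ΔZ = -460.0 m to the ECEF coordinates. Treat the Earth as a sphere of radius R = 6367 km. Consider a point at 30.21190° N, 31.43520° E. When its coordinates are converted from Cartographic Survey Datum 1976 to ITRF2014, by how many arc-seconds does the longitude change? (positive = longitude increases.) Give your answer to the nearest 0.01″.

sin φ = 0.503199, cos φ = 0.864170, sin λ = 0.521534, cos λ = 0.853231.
East component: ΔE = −sin λ·ΔX + cos λ·ΔY = −(0.521534)(153.2) + (0.853231)(280.8) = 159.69 m.
1° of latitude spans πR/180 = 111125 m; at latitude φ, 1° of longitude spans that × cos φ = 96031.0 m, so Δλ = 159.69 / 96031.0 × 3600 = 5.986″.

Δλ = 5.99″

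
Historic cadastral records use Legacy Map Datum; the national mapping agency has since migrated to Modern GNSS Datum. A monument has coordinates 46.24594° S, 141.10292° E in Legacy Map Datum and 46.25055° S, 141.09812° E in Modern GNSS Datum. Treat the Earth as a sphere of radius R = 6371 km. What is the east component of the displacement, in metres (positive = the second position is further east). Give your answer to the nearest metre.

Δφ = -46.25055° − -46.24594° = -0.00461°; Δλ = 141.09812° − 141.10292° = -0.00480°.
1° along a meridian = πR/180 = 111195 m.
ΔN = Δφ × 111195 = -512.6 m; ΔE = Δλ × 111195 × cos(-46.24594°) = -0.00480 × 111195 × 0.691564 = -369.1 m.

ΔE = -369 m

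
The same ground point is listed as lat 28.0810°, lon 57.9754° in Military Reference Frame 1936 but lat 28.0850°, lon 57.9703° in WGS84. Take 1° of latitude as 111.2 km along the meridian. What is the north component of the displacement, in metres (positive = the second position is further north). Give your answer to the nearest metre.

ΔN = 445 m

Δφ = 28.0850° − 28.0810° = +0.0040°; Δλ = 57.9703° − 57.9754° = -0.0051°.
ΔN = Δφ × 111200 = 444.8 m; ΔE = Δλ × 111200 × cos(28.0810°) = -0.0051 × 111200 × 0.882283 = -500.4 m.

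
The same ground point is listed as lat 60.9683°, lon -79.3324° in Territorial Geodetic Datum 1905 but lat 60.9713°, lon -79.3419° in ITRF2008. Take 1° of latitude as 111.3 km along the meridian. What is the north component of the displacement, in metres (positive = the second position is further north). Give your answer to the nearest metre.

ΔN = 334 m

Δφ = 60.9713° − 60.9683° = +0.0030°; Δλ = -79.3419° − -79.3324° = -0.0095°.
ΔN = Δφ × 111300 = 333.9 m; ΔE = Δλ × 111300 × cos(60.9683°) = -0.0095 × 111300 × 0.485293 = -513.1 m.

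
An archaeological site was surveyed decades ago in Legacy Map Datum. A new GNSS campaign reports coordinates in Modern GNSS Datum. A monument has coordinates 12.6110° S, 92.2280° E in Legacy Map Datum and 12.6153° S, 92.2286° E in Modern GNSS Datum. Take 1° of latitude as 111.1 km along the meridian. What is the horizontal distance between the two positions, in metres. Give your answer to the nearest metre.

Δφ = -12.6153° − -12.6110° = -0.0043°; Δλ = 92.2286° − 92.2280° = +0.0006°.
ΔN = Δφ × 111100 = -477.7 m; ΔE = Δλ × 111100 × cos(-12.6110°) = +0.0006 × 111100 × 0.975875 = 65.1 m.
Distance = √(ΔE² + ΔN²) = √(65.1² + (-477.7)²) = 482.1 m.

482 m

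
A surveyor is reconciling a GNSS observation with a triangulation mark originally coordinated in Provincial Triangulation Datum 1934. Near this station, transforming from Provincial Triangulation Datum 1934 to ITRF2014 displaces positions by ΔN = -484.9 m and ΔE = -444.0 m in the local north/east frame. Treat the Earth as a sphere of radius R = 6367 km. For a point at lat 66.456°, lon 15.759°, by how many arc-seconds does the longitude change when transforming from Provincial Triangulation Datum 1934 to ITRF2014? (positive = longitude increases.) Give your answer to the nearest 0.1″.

Δλ = -36.0″

At latitude 66.456°, cos φ = 0.399453.
One radian of longitude at latitude φ spans R cos φ, so Δλ = ΔE / (R cos φ) = -444.0 / (6367000 × 0.399453) = -1.7458e-04 rad = -36.009″.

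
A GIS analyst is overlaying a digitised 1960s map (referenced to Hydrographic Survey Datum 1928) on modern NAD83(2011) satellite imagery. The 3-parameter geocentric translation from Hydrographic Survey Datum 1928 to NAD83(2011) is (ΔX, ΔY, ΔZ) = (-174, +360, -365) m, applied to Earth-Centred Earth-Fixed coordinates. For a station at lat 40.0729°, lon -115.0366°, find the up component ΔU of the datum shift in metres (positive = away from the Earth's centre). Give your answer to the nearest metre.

The local up (radial) axis is (cos φ cos λ, cos φ sin λ, sin φ), giving ΔU = 56.348 − 249.596 − 234.973 = -428.22 m.

ΔU = -428 m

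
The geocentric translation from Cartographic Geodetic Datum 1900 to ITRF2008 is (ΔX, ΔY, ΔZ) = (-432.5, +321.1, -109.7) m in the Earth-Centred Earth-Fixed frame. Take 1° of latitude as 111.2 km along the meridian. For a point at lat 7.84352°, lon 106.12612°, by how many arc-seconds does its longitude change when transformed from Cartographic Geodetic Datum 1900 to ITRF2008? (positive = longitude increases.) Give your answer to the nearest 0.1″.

sin φ = 0.136468, cos φ = 0.990644, sin λ = 0.960653, cos λ = -0.277753.
East component: ΔE = −sin λ·ΔX + cos λ·ΔY = −(0.960653)(-432.5) + (-0.277753)(321.1) = 326.30 m.
1° of latitude spans 111200 m; at latitude φ, 1° of longitude spans that × cos φ = 110159.7 m, so Δλ = 326.30 / 110159.7 × 3600 = 10.663″.

Δλ = 10.7″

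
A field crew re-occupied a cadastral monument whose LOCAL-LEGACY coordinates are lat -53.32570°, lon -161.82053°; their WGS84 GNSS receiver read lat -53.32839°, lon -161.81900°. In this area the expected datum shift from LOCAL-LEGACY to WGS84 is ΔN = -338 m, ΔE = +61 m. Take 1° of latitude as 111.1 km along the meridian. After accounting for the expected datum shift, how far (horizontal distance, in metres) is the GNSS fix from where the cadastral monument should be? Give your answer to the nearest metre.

56 m

Observed coordinate differences: Δφ = -0.00269°, Δλ = +0.00153°.
Converting to metres (1° lat = 111100 m, cos φ = 0.597265): observed ΔN = -298.9 m, observed ΔE = 101.5 m.
Subtracting the expected shift leaves a residual of -298.9 − (-338) = 39.1 m north and 101.5 − (61) = 40.5 m east.
Residual distance = √(39.1² + 40.5²) = 56.3 m.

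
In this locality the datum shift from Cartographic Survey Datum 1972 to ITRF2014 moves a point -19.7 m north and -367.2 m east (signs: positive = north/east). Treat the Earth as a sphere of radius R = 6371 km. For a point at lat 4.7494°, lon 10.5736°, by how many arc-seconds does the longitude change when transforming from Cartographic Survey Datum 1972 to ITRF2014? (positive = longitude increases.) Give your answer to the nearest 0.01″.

Δλ = -11.93″

At latitude 4.7494°, cos φ = 0.996566.
One radian of longitude at latitude φ spans R cos φ, so Δλ = ΔE / (R cos φ) = -367.2 / (6371000 × 0.996566) = -5.7835e-05 rad = -11.929″.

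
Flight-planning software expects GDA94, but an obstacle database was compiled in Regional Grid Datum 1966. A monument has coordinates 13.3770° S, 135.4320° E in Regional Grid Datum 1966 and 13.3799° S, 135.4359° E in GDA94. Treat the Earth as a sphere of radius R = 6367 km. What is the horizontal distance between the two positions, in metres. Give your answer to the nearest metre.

531 m

Δφ = -13.3799° − -13.3770° = -0.0029°; Δλ = 135.4359° − 135.4320° = +0.0039°.
1° along a meridian = πR/180 = 111125 m.
ΔN = Δφ × 111125 = -322.3 m; ΔE = Δλ × 111125 × cos(-13.3770°) = +0.0039 × 111125 × 0.972869 = 421.6 m.
Distance = √(ΔE² + ΔN²) = √(421.6² + (-322.3)²) = 530.7 m.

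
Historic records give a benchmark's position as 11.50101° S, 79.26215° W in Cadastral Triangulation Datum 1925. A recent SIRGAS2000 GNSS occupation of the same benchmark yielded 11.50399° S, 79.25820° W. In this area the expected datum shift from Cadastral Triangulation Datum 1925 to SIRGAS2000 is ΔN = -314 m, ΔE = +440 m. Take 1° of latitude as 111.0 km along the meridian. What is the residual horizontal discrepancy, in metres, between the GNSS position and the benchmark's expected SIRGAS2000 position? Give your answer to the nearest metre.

20 m

Observed coordinate differences: Δφ = -0.00298°, Δλ = +0.00395°.
Converting to metres (1° lat = 111000 m, cos φ = 0.979921): observed ΔN = -330.8 m, observed ΔE = 429.6 m.
Subtracting the expected shift leaves a residual of -330.8 − (-314) = -16.8 m north and 429.6 − (440) = -10.4 m east.
Residual distance = √((-16.8)² + (-10.4)²) = 19.7 m.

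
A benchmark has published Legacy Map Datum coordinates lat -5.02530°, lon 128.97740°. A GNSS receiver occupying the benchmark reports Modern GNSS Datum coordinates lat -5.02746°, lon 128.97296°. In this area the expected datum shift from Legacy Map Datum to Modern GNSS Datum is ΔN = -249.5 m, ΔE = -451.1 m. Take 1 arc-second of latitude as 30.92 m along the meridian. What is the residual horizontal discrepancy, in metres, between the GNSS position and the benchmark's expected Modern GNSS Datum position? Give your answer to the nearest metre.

Observed coordinate differences: Δφ = -0.00216°, Δλ = -0.00444°.
Converting to metres (1° lat = 111312 m, cos φ = 0.996156): observed ΔN = -240.4 m, observed ΔE = -492.3 m.
Subtracting the expected shift leaves a residual of -240.4 − (-249.5) = 9.1 m north and -492.3 − (-451.1) = -41.2 m east.
Residual distance = √(9.1² + (-41.2)²) = 42.2 m.

42 m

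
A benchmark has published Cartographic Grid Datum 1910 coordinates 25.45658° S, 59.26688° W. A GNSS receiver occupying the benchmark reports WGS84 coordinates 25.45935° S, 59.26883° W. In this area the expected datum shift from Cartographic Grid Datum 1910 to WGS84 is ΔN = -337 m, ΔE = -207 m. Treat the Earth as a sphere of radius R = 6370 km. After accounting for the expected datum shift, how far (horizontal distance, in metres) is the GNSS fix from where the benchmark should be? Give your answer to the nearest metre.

31 m

Observed coordinate differences: Δφ = -0.00277°, Δλ = -0.00195°.
Converting to metres (1° lat = 111177 m, cos φ = 0.902911): observed ΔN = -308.0 m, observed ΔE = -195.7 m.
Subtracting the expected shift leaves a residual of -308.0 − (-337) = 29.0 m north and -195.7 − (-207) = 11.3 m east.
Residual distance = √(29.0² + 11.3²) = 31.1 m.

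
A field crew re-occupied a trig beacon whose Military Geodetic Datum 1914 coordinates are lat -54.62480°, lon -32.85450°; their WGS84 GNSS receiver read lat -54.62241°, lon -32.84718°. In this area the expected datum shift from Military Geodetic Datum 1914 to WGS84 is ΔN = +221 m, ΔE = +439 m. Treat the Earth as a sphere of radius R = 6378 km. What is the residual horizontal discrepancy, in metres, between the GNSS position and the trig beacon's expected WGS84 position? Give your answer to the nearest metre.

Observed coordinate differences: Δφ = +0.00239°, Δλ = +0.00732°.
Converting to metres (1° lat = 111317 m, cos φ = 0.578928): observed ΔN = 266.0 m, observed ΔE = 471.7 m.
Subtracting the expected shift leaves a residual of 266.0 − (221) = 45.0 m north and 471.7 − (439) = 32.7 m east.
Residual distance = √(45.0² + 32.7²) = 55.7 m.

56 m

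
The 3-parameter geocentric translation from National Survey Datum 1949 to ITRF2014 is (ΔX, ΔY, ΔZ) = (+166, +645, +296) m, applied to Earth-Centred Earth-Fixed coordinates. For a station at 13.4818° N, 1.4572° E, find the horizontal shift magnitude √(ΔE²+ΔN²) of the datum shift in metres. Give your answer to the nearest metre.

The local east axis at (φ, λ) is (−sin λ, cos λ, 0), so ΔE = −sin(1.4572°)·166 + cos(1.4572°)·645 = 640.57 m.
The local north axis is (−sin φ cos λ, −sin φ sin λ, cos φ), giving ΔN = -38.688 − 3.824 + 287.843 = 245.33 m.
Horizontal magnitude = √(ΔE² + ΔN²) = √(640.57² + 245.33²) = 685.94 m.

686 m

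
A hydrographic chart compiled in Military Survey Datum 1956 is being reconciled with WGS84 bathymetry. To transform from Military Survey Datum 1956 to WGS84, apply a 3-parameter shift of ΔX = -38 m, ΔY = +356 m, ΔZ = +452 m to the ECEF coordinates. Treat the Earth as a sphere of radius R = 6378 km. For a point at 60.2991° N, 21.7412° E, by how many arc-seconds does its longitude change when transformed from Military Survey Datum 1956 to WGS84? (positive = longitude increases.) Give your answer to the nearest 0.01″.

Δλ = 22.50″

sin φ = 0.868624, cos φ = 0.495472, sin λ = 0.370415, cos λ = 0.928866.
East component: ΔE = −sin λ·ΔX + cos λ·ΔY = −(0.370415)(-38) + (0.928866)(356) = 344.75 m.
1° of latitude spans πR/180 = 111317 m; at latitude φ, 1° of longitude spans that × cos φ = 55154.5 m, so Δλ = 344.75 / 55154.5 × 3600 = 22.502″.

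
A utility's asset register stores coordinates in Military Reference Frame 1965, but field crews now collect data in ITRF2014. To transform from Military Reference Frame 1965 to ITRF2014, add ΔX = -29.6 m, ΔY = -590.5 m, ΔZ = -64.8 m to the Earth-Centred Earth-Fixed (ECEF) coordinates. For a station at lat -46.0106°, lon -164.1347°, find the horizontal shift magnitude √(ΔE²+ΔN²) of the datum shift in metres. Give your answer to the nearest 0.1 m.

567.4 m

At φ = -46.0106°, λ = -164.1347°: sin φ = -0.719468, cos φ = 0.694525, sin λ = -0.273377, cos λ = -0.961907.
ΔE = −sin λ·ΔX + cos λ·ΔY = −(-0.273377)·(-29.6) + (-0.961907)·(-590.5) = 559.91 m.
ΔN = −sin φ cos λ·ΔX − sin φ sin λ·ΔY + cos φ·ΔZ = −(-0.719468)(-0.961907)(-29.6) − (-0.719468)(-0.273377)(-590.5) + (0.694525)(-64.8) = 91.62 m.
Horizontal magnitude = √(ΔE² + ΔN²) = √(559.91² + 91.62²) = 567.36 m.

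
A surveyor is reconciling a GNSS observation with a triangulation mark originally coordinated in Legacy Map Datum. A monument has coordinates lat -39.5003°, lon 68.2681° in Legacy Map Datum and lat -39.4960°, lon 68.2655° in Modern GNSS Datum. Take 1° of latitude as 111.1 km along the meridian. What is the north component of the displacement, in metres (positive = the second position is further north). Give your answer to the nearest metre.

ΔN = 478 m

Δφ = -39.4960° − -39.5003° = +0.0043°; Δλ = 68.2655° − 68.2681° = -0.0026°.
ΔN = Δφ × 111100 = 477.7 m; ΔE = Δλ × 111100 × cos(-39.5003°) = -0.0026 × 111100 × 0.771621 = -222.9 m.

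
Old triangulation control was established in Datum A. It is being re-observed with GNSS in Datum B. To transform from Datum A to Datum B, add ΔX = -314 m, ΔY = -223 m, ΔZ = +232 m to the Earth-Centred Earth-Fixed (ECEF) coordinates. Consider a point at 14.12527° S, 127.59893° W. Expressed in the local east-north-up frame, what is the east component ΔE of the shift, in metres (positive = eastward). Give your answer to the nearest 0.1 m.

The local east axis at (φ, λ) is (−sin λ, cos λ, 0), so ΔE = −sin(-127.59893°)·(-314) + cos(-127.59893°)·(-223) = -112.72 m.

ΔE = -112.7 m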